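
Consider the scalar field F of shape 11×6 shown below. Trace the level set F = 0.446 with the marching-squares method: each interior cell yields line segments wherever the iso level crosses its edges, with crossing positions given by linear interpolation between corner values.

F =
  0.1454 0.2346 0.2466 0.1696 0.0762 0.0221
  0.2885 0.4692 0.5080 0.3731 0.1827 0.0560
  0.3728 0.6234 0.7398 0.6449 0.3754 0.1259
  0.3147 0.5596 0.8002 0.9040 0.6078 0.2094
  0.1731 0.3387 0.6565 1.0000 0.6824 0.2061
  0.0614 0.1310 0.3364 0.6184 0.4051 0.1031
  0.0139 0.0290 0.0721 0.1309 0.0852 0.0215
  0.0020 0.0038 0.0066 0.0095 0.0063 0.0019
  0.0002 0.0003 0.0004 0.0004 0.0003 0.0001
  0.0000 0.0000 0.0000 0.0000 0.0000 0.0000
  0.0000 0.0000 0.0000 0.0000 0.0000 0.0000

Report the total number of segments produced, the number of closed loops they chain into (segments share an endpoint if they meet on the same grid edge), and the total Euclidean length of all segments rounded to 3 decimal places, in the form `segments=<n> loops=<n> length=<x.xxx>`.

segments=18 loops=1 length=13.280

cell (0,0): code 0100 → (0.901,1.000)–(1.000,0.872)
cell (0,1): code 1100 → (0.763,2.000)–(0.901,1.000)
cell (0,2): code 1000 → (1.000,2.460)–(0.763,2.000)
cell (1,0): code 0110 → (1.000,0.872)–(2.000,0.292)
cell (1,2): code 1101 → (1.268,3.000)–(1.000,2.460)
cell (1,3): code 1000 → (2.000,3.738)–(1.268,3.000)
cell (2,0): code 0110 → (2.000,0.292)–(3.000,0.536)
cell (2,3): code 1101 → (2.304,4.000)–(2.000,3.738)
cell (2,4): code 1000 → (3.000,4.406)–(2.304,4.000)
cell (3,0): code 0010 → (3.000,0.536)–(3.514,1.000)
cell (3,1): code 0111 → (3.514,1.000)–(4.000,1.338)
cell (3,4): code 1001 → (4.000,4.496)–(3.000,4.406)
cell (4,1): code 0010 → (4.000,1.338)–(4.658,2.000)
cell (4,2): code 0111 → (4.658,2.000)–(5.000,2.389)
cell (4,3): code 1011 → (5.000,3.808)–(4.853,4.000)
cell (4,4): code 0001 → (4.853,4.000)–(4.000,4.496)
cell (5,2): code 0010 → (5.000,2.389)–(5.354,3.000)
cell (5,3): code 0001 → (5.354,3.000)–(5.000,3.808)
total: 18 segments, chained into 1 closed loop(s), length Σ = 13.280047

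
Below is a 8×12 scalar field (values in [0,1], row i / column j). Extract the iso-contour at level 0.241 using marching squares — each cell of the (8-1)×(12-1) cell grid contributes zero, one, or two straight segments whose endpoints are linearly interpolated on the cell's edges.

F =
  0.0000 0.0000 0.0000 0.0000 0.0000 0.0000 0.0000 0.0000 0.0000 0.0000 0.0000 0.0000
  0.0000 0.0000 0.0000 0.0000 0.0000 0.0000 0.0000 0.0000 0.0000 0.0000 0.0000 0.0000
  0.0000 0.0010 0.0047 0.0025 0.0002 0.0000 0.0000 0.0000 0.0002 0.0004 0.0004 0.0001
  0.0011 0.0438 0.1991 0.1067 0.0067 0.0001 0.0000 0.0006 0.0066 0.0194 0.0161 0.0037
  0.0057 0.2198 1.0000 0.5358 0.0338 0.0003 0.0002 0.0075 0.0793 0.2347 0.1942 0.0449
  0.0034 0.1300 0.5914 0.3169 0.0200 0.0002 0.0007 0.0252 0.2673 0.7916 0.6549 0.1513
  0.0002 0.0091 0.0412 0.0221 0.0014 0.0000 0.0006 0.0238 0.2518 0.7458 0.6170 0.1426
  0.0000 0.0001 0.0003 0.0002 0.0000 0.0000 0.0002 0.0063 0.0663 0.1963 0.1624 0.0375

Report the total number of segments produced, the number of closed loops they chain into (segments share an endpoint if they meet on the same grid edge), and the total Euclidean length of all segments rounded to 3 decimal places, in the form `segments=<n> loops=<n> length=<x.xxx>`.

segments=18 loops=2 length=17.052

cell (3,1): code 0100 → (3.052,2.000)–(4.000,1.027)
cell (3,2): code 1100 → (3.313,3.000)–(3.052,2.000)
cell (3,3): code 1000 → (4.000,3.587)–(3.313,3.000)
cell (4,1): code 0110 → (4.000,1.027)–(5.000,1.241)
cell (4,3): code 1001 → (5.000,3.256)–(4.000,3.587)
cell (4,7): code 0100 → (4.860,8.000)–(5.000,7.891)
cell (4,8): code 1100 → (4.011,9.000)–(4.860,8.000)
cell (4,9): code 1100 → (4.102,10.000)–(4.011,9.000)
cell (4,10): code 1000 → (5.000,10.822)–(4.102,10.000)
cell (5,1): code 0010 → (5.000,1.241)–(5.637,2.000)
cell (5,2): code 0011 → (5.637,2.000)–(5.257,3.000)
cell (5,3): code 0001 → (5.257,3.000)–(5.000,3.256)
cell (5,7): code 0110 → (5.000,7.891)–(6.000,7.953)
cell (5,10): code 1001 → (6.000,10.793)–(5.000,10.822)
cell (6,7): code 0010 → (6.000,7.953)–(6.058,8.000)
cell (6,8): code 0011 → (6.058,8.000)–(6.919,9.000)
cell (6,9): code 0011 → (6.919,9.000)–(6.827,10.000)
cell (6,10): code 0001 → (6.827,10.000)–(6.000,10.793)
total: 18 segments, chained into 2 closed loop(s), length Σ = 17.051694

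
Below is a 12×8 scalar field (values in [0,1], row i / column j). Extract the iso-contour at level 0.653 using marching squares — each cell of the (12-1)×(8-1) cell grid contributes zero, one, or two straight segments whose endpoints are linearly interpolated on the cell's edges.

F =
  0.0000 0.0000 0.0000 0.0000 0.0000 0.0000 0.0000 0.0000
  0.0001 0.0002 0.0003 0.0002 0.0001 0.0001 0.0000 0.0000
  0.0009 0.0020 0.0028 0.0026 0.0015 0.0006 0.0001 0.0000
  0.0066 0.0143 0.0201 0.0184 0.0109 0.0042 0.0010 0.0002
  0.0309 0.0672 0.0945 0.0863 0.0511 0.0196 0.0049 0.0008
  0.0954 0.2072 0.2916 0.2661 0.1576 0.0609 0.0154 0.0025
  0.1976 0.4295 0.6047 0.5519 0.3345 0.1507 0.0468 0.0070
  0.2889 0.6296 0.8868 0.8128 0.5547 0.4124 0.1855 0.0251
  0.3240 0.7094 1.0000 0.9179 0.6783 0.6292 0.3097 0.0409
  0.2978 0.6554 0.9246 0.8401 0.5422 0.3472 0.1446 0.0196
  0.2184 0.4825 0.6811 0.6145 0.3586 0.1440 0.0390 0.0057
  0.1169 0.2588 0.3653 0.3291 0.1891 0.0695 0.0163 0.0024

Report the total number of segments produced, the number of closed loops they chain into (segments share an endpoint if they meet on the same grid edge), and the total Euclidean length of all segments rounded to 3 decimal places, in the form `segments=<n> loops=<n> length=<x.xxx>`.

segments=16 loops=1 length=11.606

cell (6,1): code 0100 → (6.171,2.000)–(7.000,1.091)
cell (6,2): code 1100 → (6.388,3.000)–(6.171,2.000)
cell (6,3): code 1000 → (7.000,3.619)–(6.388,3.000)
cell (7,0): code 0100 → (7.293,1.000)–(8.000,0.854)
cell (7,1): code 1110 → (7.000,1.091)–(7.293,1.000)
cell (7,3): code 1101 → (7.795,4.000)–(7.000,3.619)
cell (7,4): code 1000 → (8.000,4.515)–(7.795,4.000)
cell (8,0): code 0110 → (8.000,0.854)–(9.000,0.993)
cell (8,3): code 1011 → (9.000,3.628)–(8.186,4.000)
cell (8,4): code 0001 → (8.186,4.000)–(8.000,4.515)
cell (9,0): code 0010 → (9.000,0.993)–(9.014,1.000)
cell (9,1): code 0111 → (9.014,1.000)–(10.000,1.859)
cell (9,2): code 1011 → (10.000,2.422)–(9.829,3.000)
cell (9,3): code 0001 → (9.829,3.000)–(9.000,3.628)
cell (10,1): code 0010 → (10.000,1.859)–(10.089,2.000)
cell (10,2): code 0001 → (10.089,2.000)–(10.000,2.422)
total: 16 segments, chained into 1 closed loop(s), length Σ = 11.606005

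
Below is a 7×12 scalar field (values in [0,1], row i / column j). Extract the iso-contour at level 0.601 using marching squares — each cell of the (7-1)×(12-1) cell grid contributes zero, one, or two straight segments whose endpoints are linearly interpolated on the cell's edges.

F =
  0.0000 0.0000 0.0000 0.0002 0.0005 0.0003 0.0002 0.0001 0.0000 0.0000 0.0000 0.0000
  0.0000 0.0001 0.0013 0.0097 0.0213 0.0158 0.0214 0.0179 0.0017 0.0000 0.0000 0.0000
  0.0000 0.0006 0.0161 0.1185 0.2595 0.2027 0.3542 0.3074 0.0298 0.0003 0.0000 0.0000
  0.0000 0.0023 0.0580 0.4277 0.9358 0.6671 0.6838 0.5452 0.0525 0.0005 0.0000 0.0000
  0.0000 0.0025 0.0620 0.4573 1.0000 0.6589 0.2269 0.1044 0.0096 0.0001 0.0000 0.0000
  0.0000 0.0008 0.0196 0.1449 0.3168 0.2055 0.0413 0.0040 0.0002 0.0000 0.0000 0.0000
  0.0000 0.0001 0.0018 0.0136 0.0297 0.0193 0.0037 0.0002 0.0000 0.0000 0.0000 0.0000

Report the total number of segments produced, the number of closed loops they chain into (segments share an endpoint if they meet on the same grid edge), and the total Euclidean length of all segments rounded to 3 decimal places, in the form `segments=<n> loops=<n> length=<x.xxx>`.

cell (2,3): code 0100 → (2.505,4.000)–(3.000,3.341)
cell (2,4): code 1100 → (2.858,5.000)–(2.505,4.000)
cell (2,5): code 1100 → (2.749,6.000)–(2.858,5.000)
cell (2,6): code 1000 → (3.000,6.597)–(2.749,6.000)
cell (3,3): code 0110 → (3.000,3.341)–(4.000,3.265)
cell (3,5): code 1011 → (4.000,5.134)–(3.181,6.000)
cell (3,6): code 0001 → (3.181,6.000)–(3.000,6.597)
cell (4,3): code 0010 → (4.000,3.265)–(4.584,4.000)
cell (4,4): code 0011 → (4.584,4.000)–(4.128,5.000)
cell (4,5): code 0001 → (4.128,5.000)–(4.000,5.134)
total: 10 segments, chained into 1 closed loop(s), length Σ = 8.580747

segments=10 loops=1 length=8.581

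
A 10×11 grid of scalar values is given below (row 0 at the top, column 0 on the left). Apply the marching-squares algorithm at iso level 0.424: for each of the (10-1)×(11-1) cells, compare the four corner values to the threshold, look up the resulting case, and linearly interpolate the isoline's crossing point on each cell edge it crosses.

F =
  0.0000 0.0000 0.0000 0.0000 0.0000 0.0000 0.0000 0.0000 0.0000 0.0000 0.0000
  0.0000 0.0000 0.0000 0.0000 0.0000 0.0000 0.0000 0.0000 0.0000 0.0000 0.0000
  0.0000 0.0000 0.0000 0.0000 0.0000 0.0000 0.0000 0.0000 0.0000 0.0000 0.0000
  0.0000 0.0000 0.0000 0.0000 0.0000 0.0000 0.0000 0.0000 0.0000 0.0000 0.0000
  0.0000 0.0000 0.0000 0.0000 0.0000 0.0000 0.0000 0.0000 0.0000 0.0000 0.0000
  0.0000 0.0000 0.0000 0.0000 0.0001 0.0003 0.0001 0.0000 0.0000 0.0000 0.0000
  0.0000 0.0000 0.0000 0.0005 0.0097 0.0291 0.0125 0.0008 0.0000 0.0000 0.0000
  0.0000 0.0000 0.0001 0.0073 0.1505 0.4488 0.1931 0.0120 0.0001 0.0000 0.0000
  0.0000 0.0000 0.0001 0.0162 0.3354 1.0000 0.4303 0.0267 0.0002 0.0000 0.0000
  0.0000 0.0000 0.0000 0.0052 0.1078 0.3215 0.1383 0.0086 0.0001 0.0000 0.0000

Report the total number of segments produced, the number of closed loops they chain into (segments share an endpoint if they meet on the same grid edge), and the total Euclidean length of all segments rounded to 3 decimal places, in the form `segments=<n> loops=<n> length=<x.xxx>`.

segments=8 loops=1 length=5.382

cell (6,4): code 0100 → (6.941,5.000)–(7.000,4.917)
cell (6,5): code 1000 → (7.000,5.097)–(6.941,5.000)
cell (7,4): code 0110 → (7.000,4.917)–(8.000,4.133)
cell (7,5): code 1101 → (7.973,6.000)–(7.000,5.097)
cell (7,6): code 1000 → (8.000,6.016)–(7.973,6.000)
cell (8,4): code 0010 → (8.000,4.133)–(8.849,5.000)
cell (8,5): code 0011 → (8.849,5.000)–(8.022,6.000)
cell (8,6): code 0001 → (8.022,6.000)–(8.000,6.016)
total: 8 segments, chained into 1 closed loop(s), length Σ = 5.382285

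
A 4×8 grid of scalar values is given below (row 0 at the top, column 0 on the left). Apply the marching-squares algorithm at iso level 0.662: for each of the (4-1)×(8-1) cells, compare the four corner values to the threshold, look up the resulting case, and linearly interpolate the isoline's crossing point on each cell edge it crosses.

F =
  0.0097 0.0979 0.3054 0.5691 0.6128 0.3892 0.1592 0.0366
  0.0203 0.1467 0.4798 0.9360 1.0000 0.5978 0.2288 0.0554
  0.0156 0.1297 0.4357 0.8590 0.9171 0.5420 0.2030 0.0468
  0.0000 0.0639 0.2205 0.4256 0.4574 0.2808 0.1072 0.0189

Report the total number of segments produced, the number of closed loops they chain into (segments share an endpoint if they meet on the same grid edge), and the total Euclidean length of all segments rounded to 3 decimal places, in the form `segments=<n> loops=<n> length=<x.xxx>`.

segments=8 loops=1 length=7.733

cell (0,2): code 0100 → (0.253,3.000)–(1.000,2.399)
cell (0,3): code 1100 → (0.127,4.000)–(0.253,3.000)
cell (0,4): code 1000 → (1.000,4.840)–(0.127,4.000)
cell (1,2): code 0110 → (1.000,2.399)–(2.000,2.535)
cell (1,4): code 1001 → (2.000,4.680)–(1.000,4.840)
cell (2,2): code 0010 → (2.000,2.535)–(2.455,3.000)
cell (2,3): code 0011 → (2.455,3.000)–(2.555,4.000)
cell (2,4): code 0001 → (2.555,4.000)–(2.000,4.680)
total: 8 segments, chained into 1 closed loop(s), length Σ = 7.733181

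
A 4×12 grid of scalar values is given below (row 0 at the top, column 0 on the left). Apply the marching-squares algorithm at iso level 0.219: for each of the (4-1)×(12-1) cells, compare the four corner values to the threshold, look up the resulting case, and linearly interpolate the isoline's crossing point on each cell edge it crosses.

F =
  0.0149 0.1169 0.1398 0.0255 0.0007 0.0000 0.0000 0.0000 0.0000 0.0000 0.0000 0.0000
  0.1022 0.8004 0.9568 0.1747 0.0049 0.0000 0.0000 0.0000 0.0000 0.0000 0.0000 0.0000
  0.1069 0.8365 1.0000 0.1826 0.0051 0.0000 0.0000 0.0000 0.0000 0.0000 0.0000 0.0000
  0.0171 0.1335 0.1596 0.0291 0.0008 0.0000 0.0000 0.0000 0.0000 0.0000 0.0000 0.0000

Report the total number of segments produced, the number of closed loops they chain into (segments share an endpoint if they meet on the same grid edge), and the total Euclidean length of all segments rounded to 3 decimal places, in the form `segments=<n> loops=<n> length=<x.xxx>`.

segments=8 loops=1 length=9.052

cell (0,0): code 0100 → (0.149,1.000)–(1.000,0.167)
cell (0,1): code 1100 → (0.097,2.000)–(0.149,1.000)
cell (0,2): code 1000 → (1.000,2.943)–(0.097,2.000)
cell (1,0): code 0110 → (1.000,0.167)–(2.000,0.154)
cell (1,2): code 1001 → (2.000,2.955)–(1.000,2.943)
cell (2,0): code 0010 → (2.000,0.154)–(2.878,1.000)
cell (2,1): code 0011 → (2.878,1.000)–(2.929,2.000)
cell (2,2): code 0001 → (2.929,2.000)–(2.000,2.955)
total: 8 segments, chained into 1 closed loop(s), length Σ = 9.051782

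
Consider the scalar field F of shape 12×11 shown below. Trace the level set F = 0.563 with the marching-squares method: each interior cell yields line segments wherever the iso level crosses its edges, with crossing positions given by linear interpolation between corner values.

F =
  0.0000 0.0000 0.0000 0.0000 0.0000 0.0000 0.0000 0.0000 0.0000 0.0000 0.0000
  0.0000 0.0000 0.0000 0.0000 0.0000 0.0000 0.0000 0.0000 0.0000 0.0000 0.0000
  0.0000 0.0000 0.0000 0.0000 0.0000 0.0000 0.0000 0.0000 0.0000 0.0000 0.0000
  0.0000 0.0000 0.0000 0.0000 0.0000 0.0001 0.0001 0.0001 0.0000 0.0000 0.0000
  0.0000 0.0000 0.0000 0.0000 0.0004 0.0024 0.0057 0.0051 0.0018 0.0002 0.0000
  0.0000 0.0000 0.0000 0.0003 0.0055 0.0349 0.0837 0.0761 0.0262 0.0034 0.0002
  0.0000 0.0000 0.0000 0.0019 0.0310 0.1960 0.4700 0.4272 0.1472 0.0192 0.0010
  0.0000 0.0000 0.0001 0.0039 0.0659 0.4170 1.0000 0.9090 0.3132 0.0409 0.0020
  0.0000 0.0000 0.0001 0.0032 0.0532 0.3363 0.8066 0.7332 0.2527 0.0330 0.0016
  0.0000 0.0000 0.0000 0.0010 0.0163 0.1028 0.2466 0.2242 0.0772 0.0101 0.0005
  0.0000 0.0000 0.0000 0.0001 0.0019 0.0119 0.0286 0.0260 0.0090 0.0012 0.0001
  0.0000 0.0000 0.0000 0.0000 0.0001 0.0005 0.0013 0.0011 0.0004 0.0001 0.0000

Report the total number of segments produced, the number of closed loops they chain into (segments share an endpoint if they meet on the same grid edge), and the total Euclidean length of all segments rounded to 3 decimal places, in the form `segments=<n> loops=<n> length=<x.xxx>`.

cell (6,5): code 0100 → (6.175,6.000)–(7.000,5.250)
cell (6,6): code 1100 → (6.282,7.000)–(6.175,6.000)
cell (6,7): code 1000 → (7.000,7.581)–(6.282,7.000)
cell (7,5): code 0110 → (7.000,5.250)–(8.000,5.482)
cell (7,7): code 1001 → (8.000,7.354)–(7.000,7.581)
cell (8,5): code 0010 → (8.000,5.482)–(8.435,6.000)
cell (8,6): code 0011 → (8.435,6.000)–(8.334,7.000)
cell (8,7): code 0001 → (8.334,7.000)–(8.000,7.354)
total: 8 segments, chained into 1 closed loop(s), length Σ = 7.263892

segments=8 loops=1 length=7.264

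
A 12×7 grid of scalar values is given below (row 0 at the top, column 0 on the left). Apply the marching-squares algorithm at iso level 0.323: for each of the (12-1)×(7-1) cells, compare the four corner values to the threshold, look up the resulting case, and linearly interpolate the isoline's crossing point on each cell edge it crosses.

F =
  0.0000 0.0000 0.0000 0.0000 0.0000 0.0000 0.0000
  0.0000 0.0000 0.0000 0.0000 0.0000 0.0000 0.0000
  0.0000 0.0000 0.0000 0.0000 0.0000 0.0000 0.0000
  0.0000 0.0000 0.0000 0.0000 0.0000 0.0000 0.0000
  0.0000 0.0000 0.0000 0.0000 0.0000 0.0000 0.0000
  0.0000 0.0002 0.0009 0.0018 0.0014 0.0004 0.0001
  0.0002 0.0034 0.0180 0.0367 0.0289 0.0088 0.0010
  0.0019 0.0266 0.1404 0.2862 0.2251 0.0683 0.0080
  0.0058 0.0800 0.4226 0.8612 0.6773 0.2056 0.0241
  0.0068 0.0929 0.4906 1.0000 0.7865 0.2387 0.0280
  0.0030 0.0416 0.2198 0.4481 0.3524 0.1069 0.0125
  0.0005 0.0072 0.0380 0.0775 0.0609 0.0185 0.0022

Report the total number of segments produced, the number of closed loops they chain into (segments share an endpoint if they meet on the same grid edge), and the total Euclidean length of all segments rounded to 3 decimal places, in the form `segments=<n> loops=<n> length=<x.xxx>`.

cell (7,1): code 0100 → (7.647,2.000)–(8.000,1.709)
cell (7,2): code 1100 → (7.064,3.000)–(7.647,2.000)
cell (7,3): code 1100 → (7.216,4.000)–(7.064,3.000)
cell (7,4): code 1000 → (8.000,4.751)–(7.216,4.000)
cell (8,1): code 0110 → (8.000,1.709)–(9.000,1.579)
cell (8,4): code 1001 → (9.000,4.846)–(8.000,4.751)
cell (9,1): code 0010 → (9.000,1.579)–(9.619,2.000)
cell (9,2): code 0111 → (9.619,2.000)–(10.000,2.452)
cell (9,4): code 1001 → (10.000,4.120)–(9.000,4.846)
cell (10,2): code 0010 → (10.000,2.452)–(10.338,3.000)
cell (10,3): code 0011 → (10.338,3.000)–(10.101,4.000)
cell (10,4): code 0001 → (10.101,4.000)–(10.000,4.120)
total: 12 segments, chained into 1 closed loop(s), length Σ = 10.128527

segments=12 loops=1 length=10.129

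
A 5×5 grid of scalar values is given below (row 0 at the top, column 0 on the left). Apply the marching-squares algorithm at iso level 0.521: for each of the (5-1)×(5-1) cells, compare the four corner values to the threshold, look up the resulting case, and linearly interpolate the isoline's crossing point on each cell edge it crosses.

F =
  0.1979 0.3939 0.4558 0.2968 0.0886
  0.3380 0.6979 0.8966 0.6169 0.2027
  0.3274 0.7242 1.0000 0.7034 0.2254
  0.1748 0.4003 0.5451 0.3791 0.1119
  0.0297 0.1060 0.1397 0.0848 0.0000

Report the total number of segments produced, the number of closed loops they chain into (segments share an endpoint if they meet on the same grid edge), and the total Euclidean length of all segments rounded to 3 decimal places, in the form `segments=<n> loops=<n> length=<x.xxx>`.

cell (0,0): code 0100 → (0.418,1.000)–(1.000,0.508)
cell (0,1): code 1100 → (0.148,2.000)–(0.418,1.000)
cell (0,2): code 1100 → (0.700,3.000)–(0.148,2.000)
cell (0,3): code 1000 → (1.000,3.232)–(0.700,3.000)
cell (1,0): code 0110 → (1.000,0.508)–(2.000,0.488)
cell (1,3): code 1001 → (2.000,3.382)–(1.000,3.232)
cell (2,0): code 0010 → (2.000,0.488)–(2.627,1.000)
cell (2,1): code 0111 → (2.627,1.000)–(3.000,1.834)
cell (2,2): code 1011 → (3.000,2.145)–(2.562,3.000)
cell (2,3): code 0001 → (2.562,3.000)–(2.000,3.382)
cell (3,1): code 0010 → (3.000,1.834)–(3.059,2.000)
cell (3,2): code 0001 → (3.059,2.000)–(3.000,2.145)
total: 12 segments, chained into 1 closed loop(s), length Σ = 9.026566

segments=12 loops=1 length=9.027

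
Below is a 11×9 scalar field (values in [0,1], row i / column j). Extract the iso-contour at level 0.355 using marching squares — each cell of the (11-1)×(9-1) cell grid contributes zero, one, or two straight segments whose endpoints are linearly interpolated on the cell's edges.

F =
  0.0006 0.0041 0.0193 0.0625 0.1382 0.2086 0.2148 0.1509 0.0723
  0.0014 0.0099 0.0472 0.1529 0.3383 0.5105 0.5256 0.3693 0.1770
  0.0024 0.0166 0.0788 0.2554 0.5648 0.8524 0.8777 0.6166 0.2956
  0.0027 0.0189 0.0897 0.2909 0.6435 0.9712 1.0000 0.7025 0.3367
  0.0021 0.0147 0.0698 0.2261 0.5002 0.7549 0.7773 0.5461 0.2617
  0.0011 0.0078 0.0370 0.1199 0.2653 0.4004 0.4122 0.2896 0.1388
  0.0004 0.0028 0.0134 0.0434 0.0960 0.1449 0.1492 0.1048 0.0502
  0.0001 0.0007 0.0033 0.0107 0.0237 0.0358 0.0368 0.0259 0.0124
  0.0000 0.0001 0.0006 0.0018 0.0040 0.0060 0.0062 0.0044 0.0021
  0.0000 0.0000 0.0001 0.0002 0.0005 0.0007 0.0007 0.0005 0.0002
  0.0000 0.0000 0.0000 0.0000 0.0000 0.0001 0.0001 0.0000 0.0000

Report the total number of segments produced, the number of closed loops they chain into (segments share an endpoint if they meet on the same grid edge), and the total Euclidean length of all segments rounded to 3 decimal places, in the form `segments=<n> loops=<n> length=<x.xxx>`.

cell (0,4): code 0100 → (0.485,5.000)–(1.000,4.097)
cell (0,5): code 1100 → (0.451,6.000)–(0.485,5.000)
cell (0,6): code 1100 → (0.935,7.000)–(0.451,6.000)
cell (0,7): code 1000 → (1.000,7.074)–(0.935,7.000)
cell (1,3): code 0100 → (1.074,4.000)–(2.000,3.322)
cell (1,4): code 1110 → (1.000,4.097)–(1.074,4.000)
cell (1,7): code 1001 → (2.000,7.815)–(1.000,7.074)
cell (2,3): code 0110 → (2.000,3.322)–(3.000,3.182)
cell (2,7): code 1001 → (3.000,7.950)–(2.000,7.815)
cell (3,3): code 0110 → (3.000,3.182)–(4.000,3.470)
cell (3,7): code 1001 → (4.000,7.672)–(3.000,7.950)
cell (4,3): code 0010 → (4.000,3.470)–(4.618,4.000)
cell (4,4): code 0111 → (4.618,4.000)–(5.000,4.664)
cell (4,6): code 1011 → (5.000,6.467)–(4.745,7.000)
cell (4,7): code 0001 → (4.745,7.000)–(4.000,7.672)
cell (5,4): code 0010 → (5.000,4.664)–(5.178,5.000)
cell (5,5): code 0011 → (5.178,5.000)–(5.217,6.000)
cell (5,6): code 0001 → (5.217,6.000)–(5.000,6.467)
total: 18 segments, chained into 1 closed loop(s), length Σ = 14.931877

segments=18 loops=1 length=14.932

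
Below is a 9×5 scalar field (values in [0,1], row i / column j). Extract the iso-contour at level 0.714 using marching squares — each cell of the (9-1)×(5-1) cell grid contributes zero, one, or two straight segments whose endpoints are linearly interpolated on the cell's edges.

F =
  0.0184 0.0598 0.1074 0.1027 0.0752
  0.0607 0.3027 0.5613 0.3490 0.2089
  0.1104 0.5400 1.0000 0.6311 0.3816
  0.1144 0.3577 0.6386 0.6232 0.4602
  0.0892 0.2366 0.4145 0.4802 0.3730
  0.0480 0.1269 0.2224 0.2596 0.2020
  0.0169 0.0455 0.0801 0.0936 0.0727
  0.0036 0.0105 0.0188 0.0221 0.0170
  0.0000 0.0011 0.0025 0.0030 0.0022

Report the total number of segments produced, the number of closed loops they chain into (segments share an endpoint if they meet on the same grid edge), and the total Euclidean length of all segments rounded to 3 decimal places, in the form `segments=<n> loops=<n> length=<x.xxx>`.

segments=4 loops=1 length=4.028

cell (1,1): code 0100 → (1.348,2.000)–(2.000,1.378)
cell (1,2): code 1000 → (2.000,2.775)–(1.348,2.000)
cell (2,1): code 0010 → (2.000,1.378)–(2.791,2.000)
cell (2,2): code 0001 → (2.791,2.000)–(2.000,2.775)
total: 4 segments, chained into 1 closed loop(s), length Σ = 4.028052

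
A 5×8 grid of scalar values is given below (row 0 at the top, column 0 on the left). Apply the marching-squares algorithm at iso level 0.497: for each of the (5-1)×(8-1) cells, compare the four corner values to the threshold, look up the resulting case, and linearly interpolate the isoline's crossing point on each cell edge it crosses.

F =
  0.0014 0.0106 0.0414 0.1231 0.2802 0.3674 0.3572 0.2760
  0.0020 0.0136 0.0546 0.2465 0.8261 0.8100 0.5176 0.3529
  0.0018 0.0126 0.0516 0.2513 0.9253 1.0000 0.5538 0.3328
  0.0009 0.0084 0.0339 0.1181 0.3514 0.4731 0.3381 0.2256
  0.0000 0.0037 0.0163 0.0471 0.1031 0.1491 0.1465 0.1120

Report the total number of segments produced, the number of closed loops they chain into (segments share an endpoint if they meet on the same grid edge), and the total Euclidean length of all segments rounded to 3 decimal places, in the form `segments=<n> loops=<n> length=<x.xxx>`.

segments=10 loops=1 length=8.765

cell (0,3): code 0100 → (0.397,4.000)–(1.000,3.432)
cell (0,4): code 1100 → (0.293,5.000)–(0.397,4.000)
cell (0,5): code 1100 → (0.872,6.000)–(0.293,5.000)
cell (0,6): code 1000 → (1.000,6.125)–(0.872,6.000)
cell (1,3): code 0110 → (1.000,3.432)–(2.000,3.365)
cell (1,6): code 1001 → (2.000,6.257)–(1.000,6.125)
cell (2,3): code 0010 → (2.000,3.365)–(2.746,4.000)
cell (2,4): code 0011 → (2.746,4.000)–(2.955,5.000)
cell (2,5): code 0011 → (2.955,5.000)–(2.263,6.000)
cell (2,6): code 0001 → (2.263,6.000)–(2.000,6.257)
total: 10 segments, chained into 1 closed loop(s), length Σ = 8.764529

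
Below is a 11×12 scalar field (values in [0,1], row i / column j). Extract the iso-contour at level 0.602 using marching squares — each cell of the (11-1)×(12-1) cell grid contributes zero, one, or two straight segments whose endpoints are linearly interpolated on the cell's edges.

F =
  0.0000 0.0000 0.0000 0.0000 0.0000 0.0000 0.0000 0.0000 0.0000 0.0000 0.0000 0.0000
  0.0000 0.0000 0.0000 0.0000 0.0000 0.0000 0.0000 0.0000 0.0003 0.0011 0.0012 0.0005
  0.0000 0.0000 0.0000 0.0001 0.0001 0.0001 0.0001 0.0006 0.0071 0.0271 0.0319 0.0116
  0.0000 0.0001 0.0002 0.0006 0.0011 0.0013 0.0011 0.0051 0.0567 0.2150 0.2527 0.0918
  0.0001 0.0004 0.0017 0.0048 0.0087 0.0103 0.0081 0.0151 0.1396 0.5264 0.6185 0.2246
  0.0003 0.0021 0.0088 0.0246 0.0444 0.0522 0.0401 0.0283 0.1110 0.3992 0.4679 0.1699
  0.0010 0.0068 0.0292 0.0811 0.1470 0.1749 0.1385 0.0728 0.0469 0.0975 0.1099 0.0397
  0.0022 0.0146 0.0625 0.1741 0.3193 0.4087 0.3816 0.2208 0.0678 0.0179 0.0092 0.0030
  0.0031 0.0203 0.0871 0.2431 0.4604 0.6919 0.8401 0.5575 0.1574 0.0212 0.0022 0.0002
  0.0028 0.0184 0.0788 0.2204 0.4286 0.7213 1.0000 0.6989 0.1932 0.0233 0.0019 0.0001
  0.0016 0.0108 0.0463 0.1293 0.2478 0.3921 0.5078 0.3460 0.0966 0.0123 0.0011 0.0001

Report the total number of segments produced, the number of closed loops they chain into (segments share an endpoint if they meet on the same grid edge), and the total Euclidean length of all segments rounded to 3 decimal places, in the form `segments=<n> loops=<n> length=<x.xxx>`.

cell (3,9): code 0100 → (3.955,10.000)–(4.000,9.821)
cell (3,10): code 1000 → (4.000,10.042)–(3.955,10.000)
cell (4,9): code 0010 → (4.000,9.821)–(4.110,10.000)
cell (4,10): code 0001 → (4.110,10.000)–(4.000,10.042)
cell (7,4): code 0100 → (7.683,5.000)–(8.000,4.612)
cell (7,5): code 1100 → (7.481,6.000)–(7.683,5.000)
cell (7,6): code 1000 → (8.000,6.843)–(7.481,6.000)
cell (8,4): code 0110 → (8.000,4.612)–(9.000,4.592)
cell (8,6): code 1101 → (8.315,7.000)–(8.000,6.843)
cell (8,7): code 1000 → (9.000,7.192)–(8.315,7.000)
cell (9,4): code 0010 → (9.000,4.592)–(9.362,5.000)
cell (9,5): code 0011 → (9.362,5.000)–(9.809,6.000)
cell (9,6): code 0011 → (9.809,6.000)–(9.275,7.000)
cell (9,7): code 0001 → (9.275,7.000)–(9.000,7.192)
total: 14 segments, chained into 2 closed loop(s), length Σ = 8.257650

segments=14 loops=2 length=8.258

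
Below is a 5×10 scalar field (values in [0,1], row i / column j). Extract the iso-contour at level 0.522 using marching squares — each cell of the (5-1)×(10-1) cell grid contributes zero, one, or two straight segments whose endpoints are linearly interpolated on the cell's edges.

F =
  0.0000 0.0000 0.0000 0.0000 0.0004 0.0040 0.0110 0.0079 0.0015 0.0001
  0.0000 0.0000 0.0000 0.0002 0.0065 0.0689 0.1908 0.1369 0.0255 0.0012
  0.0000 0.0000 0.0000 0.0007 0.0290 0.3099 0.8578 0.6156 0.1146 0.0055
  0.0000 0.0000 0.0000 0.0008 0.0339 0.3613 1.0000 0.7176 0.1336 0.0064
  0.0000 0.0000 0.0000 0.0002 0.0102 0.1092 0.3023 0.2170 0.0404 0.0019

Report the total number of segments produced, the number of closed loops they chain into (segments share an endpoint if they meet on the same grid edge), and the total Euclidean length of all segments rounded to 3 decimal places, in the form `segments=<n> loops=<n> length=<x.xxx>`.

cell (1,5): code 0100 → (1.497,6.000)–(2.000,5.387)
cell (1,6): code 1100 → (1.804,7.000)–(1.497,6.000)
cell (1,7): code 1000 → (2.000,7.187)–(1.804,7.000)
cell (2,5): code 0110 → (2.000,5.387)–(3.000,5.252)
cell (2,7): code 1001 → (3.000,7.335)–(2.000,7.187)
cell (3,5): code 0010 → (3.000,5.252)–(3.685,6.000)
cell (3,6): code 0011 → (3.685,6.000)–(3.391,7.000)
cell (3,7): code 0001 → (3.391,7.000)–(3.000,7.335)
total: 8 segments, chained into 1 closed loop(s), length Σ = 6.701661

segments=8 loops=1 length=6.702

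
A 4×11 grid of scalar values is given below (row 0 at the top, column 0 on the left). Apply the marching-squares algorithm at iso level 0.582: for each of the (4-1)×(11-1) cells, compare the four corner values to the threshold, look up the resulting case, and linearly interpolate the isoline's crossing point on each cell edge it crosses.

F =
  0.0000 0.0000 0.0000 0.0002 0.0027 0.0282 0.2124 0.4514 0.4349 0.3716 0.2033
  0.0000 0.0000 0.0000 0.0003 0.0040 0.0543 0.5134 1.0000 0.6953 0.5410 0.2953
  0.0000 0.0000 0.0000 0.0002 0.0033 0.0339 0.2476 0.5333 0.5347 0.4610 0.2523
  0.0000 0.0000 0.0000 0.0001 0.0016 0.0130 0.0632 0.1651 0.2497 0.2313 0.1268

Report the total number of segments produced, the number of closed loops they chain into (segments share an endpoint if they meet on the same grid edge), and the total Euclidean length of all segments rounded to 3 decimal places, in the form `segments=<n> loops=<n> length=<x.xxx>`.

segments=6 loops=1 length=6.331

cell (0,6): code 0100 → (0.238,7.000)–(1.000,6.141)
cell (0,7): code 1100 → (0.565,8.000)–(0.238,7.000)
cell (0,8): code 1000 → (1.000,8.734)–(0.565,8.000)
cell (1,6): code 0010 → (1.000,6.141)–(1.896,7.000)
cell (1,7): code 0011 → (1.896,7.000)–(1.705,8.000)
cell (1,8): code 0001 → (1.705,8.000)–(1.000,8.734)
total: 6 segments, chained into 1 closed loop(s), length Σ = 6.331020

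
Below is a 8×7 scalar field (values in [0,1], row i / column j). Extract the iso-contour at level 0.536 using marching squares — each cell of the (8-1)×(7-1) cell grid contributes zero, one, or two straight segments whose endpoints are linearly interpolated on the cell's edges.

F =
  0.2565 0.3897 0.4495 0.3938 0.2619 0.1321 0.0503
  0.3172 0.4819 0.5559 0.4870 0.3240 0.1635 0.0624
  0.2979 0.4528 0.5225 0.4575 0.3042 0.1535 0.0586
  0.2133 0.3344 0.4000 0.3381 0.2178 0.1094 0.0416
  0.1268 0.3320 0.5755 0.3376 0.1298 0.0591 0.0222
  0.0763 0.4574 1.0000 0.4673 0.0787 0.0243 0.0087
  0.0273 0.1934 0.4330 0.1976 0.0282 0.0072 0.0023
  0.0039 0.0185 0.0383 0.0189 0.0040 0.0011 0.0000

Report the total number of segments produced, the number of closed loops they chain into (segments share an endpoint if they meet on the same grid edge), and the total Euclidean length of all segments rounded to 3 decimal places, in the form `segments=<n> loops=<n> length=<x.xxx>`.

cell (0,1): code 0100 → (0.813,2.000)–(1.000,1.731)
cell (0,2): code 1000 → (1.000,2.289)–(0.813,2.000)
cell (1,1): code 0010 → (1.000,1.731)–(1.596,2.000)
cell (1,2): code 0001 → (1.596,2.000)–(1.000,2.289)
cell (3,1): code 0100 → (3.775,2.000)–(4.000,1.838)
cell (3,2): code 1000 → (4.000,2.166)–(3.775,2.000)
cell (4,1): code 0110 → (4.000,1.838)–(5.000,1.145)
cell (4,2): code 1001 → (5.000,2.871)–(4.000,2.166)
cell (5,1): code 0010 → (5.000,1.145)–(5.818,2.000)
cell (5,2): code 0001 → (5.818,2.000)–(5.000,2.871)
total: 10 segments, chained into 2 closed loop(s), length Σ = 7.363499

segments=10 loops=2 length=7.363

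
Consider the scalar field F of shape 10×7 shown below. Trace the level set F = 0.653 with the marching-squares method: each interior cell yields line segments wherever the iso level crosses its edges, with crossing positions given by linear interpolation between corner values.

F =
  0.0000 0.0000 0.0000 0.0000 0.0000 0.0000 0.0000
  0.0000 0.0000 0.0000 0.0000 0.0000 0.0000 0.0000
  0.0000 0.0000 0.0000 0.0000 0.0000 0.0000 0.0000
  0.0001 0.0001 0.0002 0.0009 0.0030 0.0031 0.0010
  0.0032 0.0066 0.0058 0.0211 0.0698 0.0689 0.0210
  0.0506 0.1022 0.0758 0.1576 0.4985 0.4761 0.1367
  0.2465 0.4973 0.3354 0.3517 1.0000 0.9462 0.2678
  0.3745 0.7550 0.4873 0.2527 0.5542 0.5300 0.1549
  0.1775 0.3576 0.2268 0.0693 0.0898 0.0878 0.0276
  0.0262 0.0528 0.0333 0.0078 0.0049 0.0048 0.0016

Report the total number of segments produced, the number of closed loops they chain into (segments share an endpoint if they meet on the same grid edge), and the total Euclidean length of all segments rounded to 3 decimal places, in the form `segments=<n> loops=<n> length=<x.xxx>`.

segments=10 loops=2 length=7.268

cell (5,3): code 0100 → (5.308,4.000)–(6.000,3.465)
cell (5,4): code 1100 → (5.376,5.000)–(5.308,4.000)
cell (5,5): code 1000 → (6.000,5.432)–(5.376,5.000)
cell (6,0): code 0100 → (6.604,1.000)–(7.000,0.732)
cell (6,1): code 1000 → (7.000,1.381)–(6.604,1.000)
cell (6,3): code 0010 → (6.000,3.465)–(6.778,4.000)
cell (6,4): code 0011 → (6.778,4.000)–(6.704,5.000)
cell (6,5): code 0001 → (6.704,5.000)–(6.000,5.432)
cell (7,0): code 0010 → (7.000,0.732)–(7.257,1.000)
cell (7,1): code 0001 → (7.257,1.000)–(7.000,1.381)
total: 10 segments, chained into 2 closed loop(s), length Σ = 7.267759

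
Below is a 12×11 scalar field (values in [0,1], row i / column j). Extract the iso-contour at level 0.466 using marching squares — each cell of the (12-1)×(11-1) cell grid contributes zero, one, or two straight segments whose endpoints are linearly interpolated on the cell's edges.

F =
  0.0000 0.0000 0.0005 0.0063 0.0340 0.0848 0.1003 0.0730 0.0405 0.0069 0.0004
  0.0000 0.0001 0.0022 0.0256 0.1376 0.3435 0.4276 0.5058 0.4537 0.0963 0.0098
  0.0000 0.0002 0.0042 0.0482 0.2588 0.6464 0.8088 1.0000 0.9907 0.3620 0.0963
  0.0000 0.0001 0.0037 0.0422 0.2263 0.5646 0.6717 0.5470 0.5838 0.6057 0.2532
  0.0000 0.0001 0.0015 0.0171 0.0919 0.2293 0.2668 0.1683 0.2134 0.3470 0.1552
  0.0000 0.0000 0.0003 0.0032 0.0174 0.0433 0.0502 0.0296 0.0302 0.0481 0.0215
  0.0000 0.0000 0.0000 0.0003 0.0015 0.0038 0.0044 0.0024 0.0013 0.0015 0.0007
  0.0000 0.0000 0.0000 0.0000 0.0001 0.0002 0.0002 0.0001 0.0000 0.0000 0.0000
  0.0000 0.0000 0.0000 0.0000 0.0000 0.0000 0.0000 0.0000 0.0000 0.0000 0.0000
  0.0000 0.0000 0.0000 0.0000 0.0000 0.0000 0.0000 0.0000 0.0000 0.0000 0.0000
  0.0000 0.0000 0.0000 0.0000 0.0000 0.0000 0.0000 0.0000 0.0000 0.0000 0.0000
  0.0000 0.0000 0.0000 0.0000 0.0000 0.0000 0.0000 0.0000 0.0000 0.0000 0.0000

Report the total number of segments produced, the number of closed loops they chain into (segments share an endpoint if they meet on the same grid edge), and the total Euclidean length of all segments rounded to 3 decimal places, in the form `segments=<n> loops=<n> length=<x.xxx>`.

cell (0,6): code 0100 → (0.908,7.000)–(1.000,6.491)
cell (0,7): code 1000 → (1.000,7.764)–(0.908,7.000)
cell (1,4): code 0100 → (1.404,5.000)–(2.000,4.535)
cell (1,5): code 1100 → (1.101,6.000)–(1.404,5.000)
cell (1,6): code 1110 → (1.000,6.491)–(1.101,6.000)
cell (1,7): code 1101 → (1.023,8.000)–(1.000,7.764)
cell (1,8): code 1000 → (2.000,8.835)–(1.023,8.000)
cell (2,4): code 0110 → (2.000,4.535)–(3.000,4.709)
cell (2,8): code 1101 → (2.427,9.000)–(2.000,8.835)
cell (2,9): code 1000 → (3.000,9.396)–(2.427,9.000)
cell (3,4): code 0010 → (3.000,4.709)–(3.294,5.000)
cell (3,5): code 0011 → (3.294,5.000)–(3.508,6.000)
cell (3,6): code 0011 → (3.508,6.000)–(3.214,7.000)
cell (3,7): code 0011 → (3.214,7.000)–(3.318,8.000)
cell (3,8): code 0011 → (3.318,8.000)–(3.540,9.000)
cell (3,9): code 0001 → (3.540,9.000)–(3.000,9.396)
total: 16 segments, chained into 1 closed loop(s), length Σ = 12.459279

segments=16 loops=1 length=12.459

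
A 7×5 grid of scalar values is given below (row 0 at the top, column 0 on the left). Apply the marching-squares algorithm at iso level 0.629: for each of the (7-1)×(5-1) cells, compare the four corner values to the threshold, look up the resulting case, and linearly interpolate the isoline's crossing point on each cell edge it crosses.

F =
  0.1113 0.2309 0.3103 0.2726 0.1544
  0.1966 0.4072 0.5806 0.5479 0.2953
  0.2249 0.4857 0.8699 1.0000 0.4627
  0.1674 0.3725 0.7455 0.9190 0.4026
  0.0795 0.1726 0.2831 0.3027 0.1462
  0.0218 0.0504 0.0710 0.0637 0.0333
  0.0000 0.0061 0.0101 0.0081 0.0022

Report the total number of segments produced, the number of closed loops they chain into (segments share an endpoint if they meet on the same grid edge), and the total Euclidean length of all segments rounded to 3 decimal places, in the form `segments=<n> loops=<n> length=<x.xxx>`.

cell (1,1): code 0100 → (1.167,2.000)–(2.000,1.373)
cell (1,2): code 1100 → (1.179,3.000)–(1.167,2.000)
cell (1,3): code 1000 → (2.000,3.690)–(1.179,3.000)
cell (2,1): code 0110 → (2.000,1.373)–(3.000,1.688)
cell (2,3): code 1001 → (3.000,3.562)–(2.000,3.690)
cell (3,1): code 0010 → (3.000,1.688)–(3.252,2.000)
cell (3,2): code 0011 → (3.252,2.000)–(3.471,3.000)
cell (3,3): code 0001 → (3.471,3.000)–(3.000,3.562)
total: 8 segments, chained into 1 closed loop(s), length Σ = 7.329089

segments=8 loops=1 length=7.329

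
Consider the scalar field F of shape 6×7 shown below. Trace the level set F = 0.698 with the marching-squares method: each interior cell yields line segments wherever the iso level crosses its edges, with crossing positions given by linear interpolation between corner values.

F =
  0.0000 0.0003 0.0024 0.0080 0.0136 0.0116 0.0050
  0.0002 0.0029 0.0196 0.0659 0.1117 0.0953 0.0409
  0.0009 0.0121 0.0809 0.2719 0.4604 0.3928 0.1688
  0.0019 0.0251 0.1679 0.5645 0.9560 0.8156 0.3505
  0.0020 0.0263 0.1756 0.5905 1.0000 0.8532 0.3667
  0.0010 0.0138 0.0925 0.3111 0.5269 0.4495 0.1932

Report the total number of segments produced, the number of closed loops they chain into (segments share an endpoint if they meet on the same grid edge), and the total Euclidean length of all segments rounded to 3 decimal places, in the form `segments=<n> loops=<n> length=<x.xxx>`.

segments=8 loops=1 length=6.757

cell (2,3): code 0100 → (2.479,4.000)–(3.000,3.341)
cell (2,4): code 1100 → (2.722,5.000)–(2.479,4.000)
cell (2,5): code 1000 → (3.000,5.253)–(2.722,5.000)
cell (3,3): code 0110 → (3.000,3.341)–(4.000,3.263)
cell (3,5): code 1001 → (4.000,5.319)–(3.000,5.253)
cell (4,3): code 0010 → (4.000,3.263)–(4.638,4.000)
cell (4,4): code 0011 → (4.638,4.000)–(4.384,5.000)
cell (4,5): code 0001 → (4.384,5.000)–(4.000,5.319)
total: 8 segments, chained into 1 closed loop(s), length Σ = 6.756616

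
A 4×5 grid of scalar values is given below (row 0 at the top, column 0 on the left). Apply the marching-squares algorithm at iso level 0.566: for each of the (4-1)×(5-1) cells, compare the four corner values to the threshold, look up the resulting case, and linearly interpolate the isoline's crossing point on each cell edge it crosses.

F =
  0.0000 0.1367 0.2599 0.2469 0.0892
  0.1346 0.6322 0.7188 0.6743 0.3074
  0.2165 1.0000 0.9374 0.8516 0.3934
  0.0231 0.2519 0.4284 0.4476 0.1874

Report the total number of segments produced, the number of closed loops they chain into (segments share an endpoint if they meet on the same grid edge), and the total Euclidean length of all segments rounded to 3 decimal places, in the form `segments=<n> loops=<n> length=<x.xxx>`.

segments=10 loops=1 length=8.494

cell (0,0): code 0100 → (0.866,1.000)–(1.000,0.867)
cell (0,1): code 1100 → (0.667,2.000)–(0.866,1.000)
cell (0,2): code 1100 → (0.747,3.000)–(0.667,2.000)
cell (0,3): code 1000 → (1.000,3.295)–(0.747,3.000)
cell (1,0): code 0110 → (1.000,0.867)–(2.000,0.446)
cell (1,3): code 1001 → (2.000,3.623)–(1.000,3.295)
cell (2,0): code 0010 → (2.000,0.446)–(2.580,1.000)
cell (2,1): code 0011 → (2.580,1.000)–(2.730,2.000)
cell (2,2): code 0011 → (2.730,2.000)–(2.707,3.000)
cell (2,3): code 0001 → (2.707,3.000)–(2.000,3.623)
total: 10 segments, chained into 1 closed loop(s), length Σ = 8.493799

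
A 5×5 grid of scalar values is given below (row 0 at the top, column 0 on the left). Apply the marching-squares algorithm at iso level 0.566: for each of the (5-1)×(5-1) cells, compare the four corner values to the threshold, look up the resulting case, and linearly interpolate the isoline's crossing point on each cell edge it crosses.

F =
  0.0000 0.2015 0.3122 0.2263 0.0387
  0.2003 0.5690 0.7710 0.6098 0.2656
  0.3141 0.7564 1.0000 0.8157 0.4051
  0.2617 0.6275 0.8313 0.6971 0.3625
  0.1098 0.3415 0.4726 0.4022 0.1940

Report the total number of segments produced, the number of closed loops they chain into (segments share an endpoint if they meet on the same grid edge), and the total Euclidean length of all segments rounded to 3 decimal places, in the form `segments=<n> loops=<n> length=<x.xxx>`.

cell (0,0): code 0100 → (0.992,1.000)–(1.000,0.992)
cell (0,1): code 1100 → (0.553,2.000)–(0.992,1.000)
cell (0,2): code 1100 → (0.886,3.000)–(0.553,2.000)
cell (0,3): code 1000 → (1.000,3.127)–(0.886,3.000)
cell (1,0): code 0110 → (1.000,0.992)–(2.000,0.570)
cell (1,3): code 1001 → (2.000,3.608)–(1.000,3.127)
cell (2,0): code 0110 → (2.000,0.570)–(3.000,0.832)
cell (2,3): code 1001 → (3.000,3.392)–(2.000,3.608)
cell (3,0): code 0010 → (3.000,0.832)–(3.215,1.000)
cell (3,1): code 0011 → (3.215,1.000)–(3.740,2.000)
cell (3,2): code 0011 → (3.740,2.000)–(3.445,3.000)
cell (3,3): code 0001 → (3.445,3.000)–(3.000,3.392)
total: 12 segments, chained into 1 closed loop(s), length Σ = 9.617870

segments=12 loops=1 length=9.618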